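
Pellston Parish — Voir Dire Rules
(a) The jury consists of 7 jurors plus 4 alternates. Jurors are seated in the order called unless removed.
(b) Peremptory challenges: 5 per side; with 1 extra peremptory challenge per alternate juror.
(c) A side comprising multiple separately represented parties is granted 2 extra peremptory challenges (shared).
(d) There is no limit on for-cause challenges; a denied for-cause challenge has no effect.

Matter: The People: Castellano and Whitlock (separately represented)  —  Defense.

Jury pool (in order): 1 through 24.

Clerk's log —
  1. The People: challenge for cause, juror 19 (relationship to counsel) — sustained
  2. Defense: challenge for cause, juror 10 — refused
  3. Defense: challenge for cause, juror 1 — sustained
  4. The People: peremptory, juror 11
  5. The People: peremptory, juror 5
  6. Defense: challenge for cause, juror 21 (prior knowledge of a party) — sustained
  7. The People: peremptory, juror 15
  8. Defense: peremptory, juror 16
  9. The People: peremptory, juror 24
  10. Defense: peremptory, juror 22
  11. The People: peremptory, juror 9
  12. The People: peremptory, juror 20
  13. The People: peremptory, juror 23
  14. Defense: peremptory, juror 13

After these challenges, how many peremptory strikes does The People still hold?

4

The People allotment: 5 base + 1 × 4 alternates + 2 multi-party = 11.
The People peremptories used: #11, #5, #15, #24, #9, #20, #23 — 7 (the for-cause on #19 doesn't count).
Remaining: 11 − 7 = 4.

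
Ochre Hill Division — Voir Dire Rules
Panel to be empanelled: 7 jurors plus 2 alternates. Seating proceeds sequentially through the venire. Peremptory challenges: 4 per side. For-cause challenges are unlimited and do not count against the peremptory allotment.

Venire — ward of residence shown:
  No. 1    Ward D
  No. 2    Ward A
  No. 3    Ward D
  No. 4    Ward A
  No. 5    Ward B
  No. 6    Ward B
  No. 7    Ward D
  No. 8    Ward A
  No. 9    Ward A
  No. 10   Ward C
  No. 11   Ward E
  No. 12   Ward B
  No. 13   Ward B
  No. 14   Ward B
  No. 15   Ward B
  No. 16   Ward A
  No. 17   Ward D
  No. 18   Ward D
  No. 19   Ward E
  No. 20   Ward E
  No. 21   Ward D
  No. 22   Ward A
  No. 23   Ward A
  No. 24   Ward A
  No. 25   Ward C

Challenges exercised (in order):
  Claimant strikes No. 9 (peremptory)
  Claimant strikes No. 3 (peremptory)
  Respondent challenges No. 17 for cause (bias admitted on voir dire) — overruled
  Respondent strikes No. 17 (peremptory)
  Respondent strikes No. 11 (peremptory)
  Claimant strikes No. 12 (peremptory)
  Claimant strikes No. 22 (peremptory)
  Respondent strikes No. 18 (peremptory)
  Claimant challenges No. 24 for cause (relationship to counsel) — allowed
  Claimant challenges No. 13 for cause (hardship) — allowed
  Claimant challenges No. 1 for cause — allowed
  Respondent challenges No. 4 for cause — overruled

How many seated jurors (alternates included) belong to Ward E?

Removed: #1, #3, #9, #11, #12, #13, #17, #18, #22, #24.
Seated (9 incl. alternates): #2, #4, #5, #6, #7, #8, #10, #14, #15.
None of those are in Ward E → 0.

0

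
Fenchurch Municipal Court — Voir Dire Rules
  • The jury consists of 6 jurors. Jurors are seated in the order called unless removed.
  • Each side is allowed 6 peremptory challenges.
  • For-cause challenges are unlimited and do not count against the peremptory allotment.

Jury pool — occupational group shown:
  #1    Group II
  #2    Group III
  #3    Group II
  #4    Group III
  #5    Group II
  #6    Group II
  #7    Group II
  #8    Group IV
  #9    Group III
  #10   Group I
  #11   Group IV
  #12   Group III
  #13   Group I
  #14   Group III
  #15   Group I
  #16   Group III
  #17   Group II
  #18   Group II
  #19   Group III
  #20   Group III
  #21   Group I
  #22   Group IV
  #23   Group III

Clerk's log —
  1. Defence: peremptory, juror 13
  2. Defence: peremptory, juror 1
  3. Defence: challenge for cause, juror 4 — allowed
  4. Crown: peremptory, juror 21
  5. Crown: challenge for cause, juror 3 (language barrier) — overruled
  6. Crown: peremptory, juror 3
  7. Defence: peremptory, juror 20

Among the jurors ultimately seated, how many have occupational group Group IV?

1

Removed: #1, #3, #4, #13, #20, #21.
Seated jurors 1–6: #2, #5, #6, #7, #8, #9.
Of those, in Group IV: #8 → 1.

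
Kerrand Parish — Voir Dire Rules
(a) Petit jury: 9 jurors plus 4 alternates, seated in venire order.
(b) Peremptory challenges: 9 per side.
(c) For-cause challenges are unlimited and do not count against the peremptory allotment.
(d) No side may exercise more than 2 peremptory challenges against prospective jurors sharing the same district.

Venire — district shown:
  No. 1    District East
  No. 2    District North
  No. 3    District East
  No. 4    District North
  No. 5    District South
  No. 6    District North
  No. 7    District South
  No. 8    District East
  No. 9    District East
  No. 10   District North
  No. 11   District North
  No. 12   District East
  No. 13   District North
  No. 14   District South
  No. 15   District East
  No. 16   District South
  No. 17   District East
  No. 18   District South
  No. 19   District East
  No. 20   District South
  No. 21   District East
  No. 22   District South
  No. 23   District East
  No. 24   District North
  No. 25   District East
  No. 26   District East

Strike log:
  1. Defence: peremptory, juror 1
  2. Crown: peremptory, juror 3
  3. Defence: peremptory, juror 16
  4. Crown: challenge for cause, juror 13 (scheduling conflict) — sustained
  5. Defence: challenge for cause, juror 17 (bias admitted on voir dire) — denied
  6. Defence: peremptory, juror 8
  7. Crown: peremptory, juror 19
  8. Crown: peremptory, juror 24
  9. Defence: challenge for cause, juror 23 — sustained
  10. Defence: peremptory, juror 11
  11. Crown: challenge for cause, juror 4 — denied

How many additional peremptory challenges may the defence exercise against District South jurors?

1

Defence peremptories so far: #1, #16, #8, #11 — 4 of 9 used, 5 left overall.
Against District South: #16 — 1 used; per-district cap 2 leaves 1.
Binding limit: min(5, 1) = 1.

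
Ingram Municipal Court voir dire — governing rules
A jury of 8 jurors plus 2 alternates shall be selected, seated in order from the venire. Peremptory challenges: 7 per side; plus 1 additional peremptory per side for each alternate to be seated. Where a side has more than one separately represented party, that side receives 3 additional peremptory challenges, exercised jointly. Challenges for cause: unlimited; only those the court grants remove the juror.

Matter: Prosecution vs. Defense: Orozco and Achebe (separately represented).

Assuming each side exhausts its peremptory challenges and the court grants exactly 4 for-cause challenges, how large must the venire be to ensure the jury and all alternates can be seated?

Seats to fill: 8 + 2 alternates = 10.
Peremptories — Prosecution: 7 + 1×2 = 9; Defense: 7 + 1×2 + 3 = 12; total 21.
For-cause removals: 4.
Minimum venire: 10 + 21 + 4 = 35.

35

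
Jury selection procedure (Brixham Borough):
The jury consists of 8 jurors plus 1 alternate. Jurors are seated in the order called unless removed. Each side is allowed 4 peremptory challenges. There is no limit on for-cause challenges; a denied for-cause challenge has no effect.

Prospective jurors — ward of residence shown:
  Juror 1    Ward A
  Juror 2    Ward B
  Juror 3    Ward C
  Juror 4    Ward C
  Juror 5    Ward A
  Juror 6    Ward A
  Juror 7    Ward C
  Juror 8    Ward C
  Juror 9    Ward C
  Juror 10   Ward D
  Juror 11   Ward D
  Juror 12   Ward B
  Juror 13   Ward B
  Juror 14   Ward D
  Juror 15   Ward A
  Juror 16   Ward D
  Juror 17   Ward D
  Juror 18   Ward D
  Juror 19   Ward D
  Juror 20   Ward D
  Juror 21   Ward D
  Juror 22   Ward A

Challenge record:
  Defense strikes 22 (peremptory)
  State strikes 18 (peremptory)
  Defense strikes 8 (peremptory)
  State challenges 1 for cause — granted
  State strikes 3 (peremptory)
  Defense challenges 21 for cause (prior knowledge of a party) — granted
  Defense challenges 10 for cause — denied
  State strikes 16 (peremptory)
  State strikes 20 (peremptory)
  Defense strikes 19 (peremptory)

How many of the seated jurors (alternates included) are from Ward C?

3

Removed: #1, #3, #8, #16, #18, #19, #20, #21, #22.
Seated (9 incl. alternates): #2, #4, #5, #6, #7, #9, #10, #11, #12.
Of those, in Ward C: #4, #7, #9 → 3.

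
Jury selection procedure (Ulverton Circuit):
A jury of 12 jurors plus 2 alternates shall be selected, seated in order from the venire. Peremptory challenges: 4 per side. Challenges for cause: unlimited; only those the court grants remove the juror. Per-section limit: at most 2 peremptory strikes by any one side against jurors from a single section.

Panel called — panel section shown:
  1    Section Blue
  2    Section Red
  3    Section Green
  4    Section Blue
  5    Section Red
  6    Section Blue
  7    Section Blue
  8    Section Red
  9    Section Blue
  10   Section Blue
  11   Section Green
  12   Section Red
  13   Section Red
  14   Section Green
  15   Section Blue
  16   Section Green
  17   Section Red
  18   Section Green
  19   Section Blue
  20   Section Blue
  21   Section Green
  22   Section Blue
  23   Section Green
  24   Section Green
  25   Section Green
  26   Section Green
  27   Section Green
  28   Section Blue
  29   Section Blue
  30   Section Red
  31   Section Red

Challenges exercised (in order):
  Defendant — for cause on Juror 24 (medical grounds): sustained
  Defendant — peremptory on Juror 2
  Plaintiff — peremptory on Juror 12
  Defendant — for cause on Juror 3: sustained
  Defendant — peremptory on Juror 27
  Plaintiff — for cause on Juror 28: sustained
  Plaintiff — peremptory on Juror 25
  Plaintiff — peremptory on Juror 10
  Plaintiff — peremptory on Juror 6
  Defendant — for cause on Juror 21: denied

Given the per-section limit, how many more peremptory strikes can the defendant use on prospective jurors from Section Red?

1

Defendant peremptories so far: #2, #27 — 2 of 4 used, 2 left overall.
Against Section Red: #2 — 1 used; per-section cap 2 leaves 1.
Binding limit: min(2, 1) = 1.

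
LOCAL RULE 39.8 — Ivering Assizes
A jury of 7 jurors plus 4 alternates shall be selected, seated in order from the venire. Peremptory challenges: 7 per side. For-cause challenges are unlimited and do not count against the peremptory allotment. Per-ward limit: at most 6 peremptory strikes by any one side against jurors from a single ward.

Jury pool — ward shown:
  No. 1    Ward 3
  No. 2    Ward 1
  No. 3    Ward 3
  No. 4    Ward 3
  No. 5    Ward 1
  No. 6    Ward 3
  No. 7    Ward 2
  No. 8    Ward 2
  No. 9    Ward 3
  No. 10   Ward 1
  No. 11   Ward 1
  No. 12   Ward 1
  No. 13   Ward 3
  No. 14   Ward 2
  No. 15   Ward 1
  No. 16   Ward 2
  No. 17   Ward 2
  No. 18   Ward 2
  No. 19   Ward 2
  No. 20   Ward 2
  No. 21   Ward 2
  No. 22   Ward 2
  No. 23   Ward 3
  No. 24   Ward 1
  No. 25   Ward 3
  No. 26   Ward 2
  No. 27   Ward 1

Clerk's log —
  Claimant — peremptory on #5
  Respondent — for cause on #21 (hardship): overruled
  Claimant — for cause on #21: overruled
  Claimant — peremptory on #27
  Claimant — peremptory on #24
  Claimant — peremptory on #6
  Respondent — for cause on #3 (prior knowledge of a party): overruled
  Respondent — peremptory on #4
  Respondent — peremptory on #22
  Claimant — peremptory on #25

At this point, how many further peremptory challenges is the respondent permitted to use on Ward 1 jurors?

5

Respondent peremptories so far: #4, #22 — 2 of 7 used, 5 left overall.
Against Ward 1: none yet — per-ward cap 6 leaves 6.
Binding limit: min(5, 6) = 5.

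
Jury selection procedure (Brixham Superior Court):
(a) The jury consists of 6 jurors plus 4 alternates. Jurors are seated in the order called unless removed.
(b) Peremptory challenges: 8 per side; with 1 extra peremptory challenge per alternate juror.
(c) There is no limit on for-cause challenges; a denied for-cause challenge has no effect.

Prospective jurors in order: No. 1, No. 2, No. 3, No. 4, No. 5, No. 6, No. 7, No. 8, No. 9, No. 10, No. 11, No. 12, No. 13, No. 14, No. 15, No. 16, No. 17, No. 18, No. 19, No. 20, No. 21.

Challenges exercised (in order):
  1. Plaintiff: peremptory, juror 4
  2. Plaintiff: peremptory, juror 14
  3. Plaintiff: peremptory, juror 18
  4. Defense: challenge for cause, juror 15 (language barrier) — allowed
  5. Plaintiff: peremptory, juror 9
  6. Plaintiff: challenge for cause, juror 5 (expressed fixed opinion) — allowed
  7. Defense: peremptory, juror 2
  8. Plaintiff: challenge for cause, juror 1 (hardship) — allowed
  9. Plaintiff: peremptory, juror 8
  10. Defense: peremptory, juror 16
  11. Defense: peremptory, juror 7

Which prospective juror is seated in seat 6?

13

Removed: #1, #2, #4, #5, #7, #8, #9, #14, #15, #16, #18.
Filling seats in venire order through position 6: #3, #6, #10, #11, #12, #13.
So seat 6 is #13.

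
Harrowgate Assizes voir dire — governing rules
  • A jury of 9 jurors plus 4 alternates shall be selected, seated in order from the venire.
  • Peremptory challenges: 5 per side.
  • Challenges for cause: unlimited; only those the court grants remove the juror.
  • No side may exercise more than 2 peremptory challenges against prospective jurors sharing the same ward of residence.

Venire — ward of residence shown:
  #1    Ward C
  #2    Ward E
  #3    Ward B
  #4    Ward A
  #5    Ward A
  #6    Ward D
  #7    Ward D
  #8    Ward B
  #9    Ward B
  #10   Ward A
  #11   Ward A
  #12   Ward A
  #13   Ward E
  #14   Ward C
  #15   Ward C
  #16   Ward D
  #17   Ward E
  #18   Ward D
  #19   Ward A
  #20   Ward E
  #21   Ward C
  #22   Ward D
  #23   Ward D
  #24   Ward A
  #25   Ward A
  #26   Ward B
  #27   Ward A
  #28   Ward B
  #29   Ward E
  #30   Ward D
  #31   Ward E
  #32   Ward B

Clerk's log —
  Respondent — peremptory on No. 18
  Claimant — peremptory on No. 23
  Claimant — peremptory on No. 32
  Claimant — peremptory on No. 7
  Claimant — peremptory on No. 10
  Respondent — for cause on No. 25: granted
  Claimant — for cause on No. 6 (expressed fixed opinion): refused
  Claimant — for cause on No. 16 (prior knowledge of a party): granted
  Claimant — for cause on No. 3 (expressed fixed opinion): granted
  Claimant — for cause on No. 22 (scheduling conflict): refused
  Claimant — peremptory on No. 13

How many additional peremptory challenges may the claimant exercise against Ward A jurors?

Claimant peremptories so far: #23, #32, #7, #10, #13 — 5 of 5 used, 0 left overall.
Against Ward A: #10 — 1 used; per-ward cap 2 leaves 1.
Binding limit: min(0, 1) = 0.

0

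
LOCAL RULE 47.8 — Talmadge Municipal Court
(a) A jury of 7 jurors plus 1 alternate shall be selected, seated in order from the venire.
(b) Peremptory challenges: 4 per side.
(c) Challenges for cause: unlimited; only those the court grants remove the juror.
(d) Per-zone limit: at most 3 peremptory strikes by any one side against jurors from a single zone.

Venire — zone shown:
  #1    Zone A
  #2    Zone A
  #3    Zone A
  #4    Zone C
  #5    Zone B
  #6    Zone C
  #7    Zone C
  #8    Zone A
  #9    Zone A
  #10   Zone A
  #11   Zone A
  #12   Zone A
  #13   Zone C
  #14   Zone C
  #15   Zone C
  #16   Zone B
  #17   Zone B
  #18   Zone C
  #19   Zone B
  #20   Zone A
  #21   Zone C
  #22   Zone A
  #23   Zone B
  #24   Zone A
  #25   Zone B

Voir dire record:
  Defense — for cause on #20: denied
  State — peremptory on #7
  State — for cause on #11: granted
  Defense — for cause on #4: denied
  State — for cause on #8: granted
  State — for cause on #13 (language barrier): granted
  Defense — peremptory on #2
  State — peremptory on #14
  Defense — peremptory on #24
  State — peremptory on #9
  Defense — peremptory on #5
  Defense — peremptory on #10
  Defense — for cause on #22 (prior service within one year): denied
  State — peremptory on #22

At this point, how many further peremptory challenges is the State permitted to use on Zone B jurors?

0

State peremptories so far: #7, #14, #9, #22 — 4 of 4 used, 0 left overall.
Against Zone B: none yet — per-zone cap 3 leaves 3.
Binding limit: min(0, 3) = 0.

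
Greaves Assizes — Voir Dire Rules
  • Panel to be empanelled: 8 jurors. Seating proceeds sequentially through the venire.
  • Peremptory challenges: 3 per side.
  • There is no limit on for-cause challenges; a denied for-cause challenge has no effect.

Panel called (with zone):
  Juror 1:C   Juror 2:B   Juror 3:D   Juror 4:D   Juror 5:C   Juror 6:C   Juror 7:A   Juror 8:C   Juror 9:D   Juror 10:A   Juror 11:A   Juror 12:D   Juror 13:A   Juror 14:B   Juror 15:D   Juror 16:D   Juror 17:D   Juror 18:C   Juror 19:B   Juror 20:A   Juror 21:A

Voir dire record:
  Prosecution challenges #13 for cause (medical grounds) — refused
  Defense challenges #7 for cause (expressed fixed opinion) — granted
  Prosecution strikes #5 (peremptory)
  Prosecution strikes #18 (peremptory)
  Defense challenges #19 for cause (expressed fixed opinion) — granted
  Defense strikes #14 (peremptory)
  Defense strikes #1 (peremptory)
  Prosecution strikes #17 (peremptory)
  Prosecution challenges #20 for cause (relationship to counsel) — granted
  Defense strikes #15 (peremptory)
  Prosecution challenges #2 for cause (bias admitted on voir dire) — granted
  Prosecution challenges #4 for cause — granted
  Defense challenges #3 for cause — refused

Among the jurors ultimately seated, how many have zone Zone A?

Removed: #1, #2, #4, #5, #7, #14, #15, #17, #18, #19, #20.
Seated jurors 1–8: #3, #6, #8, #9, #10, #11, #12, #13.
Of those, in Zone A: #10, #11, #13 → 3.

3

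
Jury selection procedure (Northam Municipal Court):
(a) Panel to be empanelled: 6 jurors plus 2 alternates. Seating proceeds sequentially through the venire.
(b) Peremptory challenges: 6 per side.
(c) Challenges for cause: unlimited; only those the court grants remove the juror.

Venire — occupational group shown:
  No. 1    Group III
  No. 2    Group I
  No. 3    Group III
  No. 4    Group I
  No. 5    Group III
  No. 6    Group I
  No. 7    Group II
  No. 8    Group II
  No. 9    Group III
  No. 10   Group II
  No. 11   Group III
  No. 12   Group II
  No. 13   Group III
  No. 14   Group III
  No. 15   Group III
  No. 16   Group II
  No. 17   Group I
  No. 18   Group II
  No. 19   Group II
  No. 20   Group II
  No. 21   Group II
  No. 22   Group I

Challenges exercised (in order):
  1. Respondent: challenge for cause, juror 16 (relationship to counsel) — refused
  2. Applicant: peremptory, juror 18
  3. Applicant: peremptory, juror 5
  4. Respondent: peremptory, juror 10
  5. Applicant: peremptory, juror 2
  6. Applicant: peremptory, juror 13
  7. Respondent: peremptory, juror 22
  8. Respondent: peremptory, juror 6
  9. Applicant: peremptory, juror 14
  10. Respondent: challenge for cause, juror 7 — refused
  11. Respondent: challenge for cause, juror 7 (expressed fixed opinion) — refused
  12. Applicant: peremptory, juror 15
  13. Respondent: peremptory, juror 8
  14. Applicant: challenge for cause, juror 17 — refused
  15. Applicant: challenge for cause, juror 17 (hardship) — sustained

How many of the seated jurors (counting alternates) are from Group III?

Removed: #2, #5, #6, #8, #10, #13, #14, #15, #17, #18, #22.
Seated (8 incl. alternates): #1, #3, #4, #7, #9, #11, #12, #16.
Of those, in Group III: #1, #3, #9, #11 → 4.

4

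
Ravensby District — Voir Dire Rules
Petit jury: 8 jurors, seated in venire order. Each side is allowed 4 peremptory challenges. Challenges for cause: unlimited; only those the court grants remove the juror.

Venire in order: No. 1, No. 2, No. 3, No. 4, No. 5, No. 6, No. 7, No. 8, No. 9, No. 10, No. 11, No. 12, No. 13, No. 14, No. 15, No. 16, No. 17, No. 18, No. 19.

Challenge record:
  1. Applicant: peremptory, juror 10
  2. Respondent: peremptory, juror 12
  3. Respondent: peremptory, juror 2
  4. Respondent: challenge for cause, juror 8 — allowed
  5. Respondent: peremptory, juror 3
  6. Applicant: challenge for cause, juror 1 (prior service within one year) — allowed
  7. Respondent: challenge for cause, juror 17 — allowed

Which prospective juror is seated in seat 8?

14

Removed: #1, #2, #3, #8, #10, #12, #17.
Seating in order: seats 1–8 → #4, #5, #6, #7, #9, #11, #13, #14.
So seat 8 is #14.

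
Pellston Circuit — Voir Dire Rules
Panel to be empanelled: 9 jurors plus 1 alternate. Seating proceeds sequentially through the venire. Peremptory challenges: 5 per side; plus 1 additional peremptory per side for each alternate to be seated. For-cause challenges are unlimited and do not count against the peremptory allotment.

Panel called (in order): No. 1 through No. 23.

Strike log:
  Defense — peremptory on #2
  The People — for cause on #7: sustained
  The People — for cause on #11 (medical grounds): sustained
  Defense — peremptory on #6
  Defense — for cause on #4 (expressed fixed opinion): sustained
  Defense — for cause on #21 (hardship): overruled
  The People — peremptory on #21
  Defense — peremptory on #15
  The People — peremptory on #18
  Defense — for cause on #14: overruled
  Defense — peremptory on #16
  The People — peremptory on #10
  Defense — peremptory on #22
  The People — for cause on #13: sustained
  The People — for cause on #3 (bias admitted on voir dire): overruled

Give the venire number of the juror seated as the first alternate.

Removed: #2, #4, #6, #7, #10, #11, #13, #15, #16, #18, #21, #22. (#3, #14 stay — for-cause denied.)
Seating in order: seats 1–9 → #1, #3, #5, #8, #9, #12, #14, #17, #19; alternates → #20.
So alternate 1 is #20.

20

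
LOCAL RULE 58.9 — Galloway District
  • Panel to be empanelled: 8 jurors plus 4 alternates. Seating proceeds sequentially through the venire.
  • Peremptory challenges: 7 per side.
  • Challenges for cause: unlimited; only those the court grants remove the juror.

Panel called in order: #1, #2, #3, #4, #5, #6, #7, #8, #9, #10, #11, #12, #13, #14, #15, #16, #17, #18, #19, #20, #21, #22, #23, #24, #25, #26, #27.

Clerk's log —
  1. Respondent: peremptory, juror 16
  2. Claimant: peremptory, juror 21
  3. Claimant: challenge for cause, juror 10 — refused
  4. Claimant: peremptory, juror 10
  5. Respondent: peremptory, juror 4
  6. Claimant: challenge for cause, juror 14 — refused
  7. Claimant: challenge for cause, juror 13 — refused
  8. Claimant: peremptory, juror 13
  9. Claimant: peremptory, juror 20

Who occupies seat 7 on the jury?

8

Removed: #4, #10, #13, #16, #20, #21. (#14 stays — for-cause denied.)
Seating in order: seats 1–8 → #1, #2, #3, #5, #6, #7, #8, #9; alternates → #11, #12, #14, #15.
So seat 7 is #8.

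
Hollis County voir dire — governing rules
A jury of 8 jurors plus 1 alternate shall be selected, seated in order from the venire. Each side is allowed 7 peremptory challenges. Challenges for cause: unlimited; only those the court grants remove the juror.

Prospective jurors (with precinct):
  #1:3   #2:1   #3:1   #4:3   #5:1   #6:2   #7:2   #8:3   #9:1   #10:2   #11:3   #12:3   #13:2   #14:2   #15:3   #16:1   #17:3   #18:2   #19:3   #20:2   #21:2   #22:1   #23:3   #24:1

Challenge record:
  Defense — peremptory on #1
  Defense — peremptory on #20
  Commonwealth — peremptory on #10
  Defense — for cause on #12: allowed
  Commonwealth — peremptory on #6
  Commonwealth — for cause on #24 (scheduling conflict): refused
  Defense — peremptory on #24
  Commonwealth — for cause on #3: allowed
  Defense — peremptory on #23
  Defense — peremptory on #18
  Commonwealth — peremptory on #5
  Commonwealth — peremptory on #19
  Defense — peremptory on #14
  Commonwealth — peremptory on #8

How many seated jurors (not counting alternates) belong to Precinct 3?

Removed: #1, #3, #5, #6, #8, #10, #12, #14, #18, #19, #20, #23, #24.
Seated jurors 1–8: #2, #4, #7, #9, #11, #13, #15, #16 (alternates #17 not counted).
Of those, in Precinct 3: #4, #11, #15 → 3.

3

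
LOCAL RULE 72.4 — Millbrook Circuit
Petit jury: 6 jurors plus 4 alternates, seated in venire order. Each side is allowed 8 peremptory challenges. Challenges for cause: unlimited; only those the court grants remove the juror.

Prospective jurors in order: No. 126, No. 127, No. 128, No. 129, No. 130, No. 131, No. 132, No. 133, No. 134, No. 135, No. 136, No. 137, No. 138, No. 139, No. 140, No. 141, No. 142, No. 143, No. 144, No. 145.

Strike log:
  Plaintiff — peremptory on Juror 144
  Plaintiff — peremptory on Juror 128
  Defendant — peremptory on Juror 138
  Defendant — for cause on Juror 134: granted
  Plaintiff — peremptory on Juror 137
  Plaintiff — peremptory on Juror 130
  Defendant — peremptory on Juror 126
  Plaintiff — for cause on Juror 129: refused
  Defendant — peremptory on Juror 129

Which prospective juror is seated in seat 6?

Removed: #126, #128, #129, #130, #134, #137, #138, #144.
Seating in order: seats 1–6 → #127, #131, #132, #133, #135, #136; alternates → #139, #140, #141, #142.
So seat 6 is #136.

136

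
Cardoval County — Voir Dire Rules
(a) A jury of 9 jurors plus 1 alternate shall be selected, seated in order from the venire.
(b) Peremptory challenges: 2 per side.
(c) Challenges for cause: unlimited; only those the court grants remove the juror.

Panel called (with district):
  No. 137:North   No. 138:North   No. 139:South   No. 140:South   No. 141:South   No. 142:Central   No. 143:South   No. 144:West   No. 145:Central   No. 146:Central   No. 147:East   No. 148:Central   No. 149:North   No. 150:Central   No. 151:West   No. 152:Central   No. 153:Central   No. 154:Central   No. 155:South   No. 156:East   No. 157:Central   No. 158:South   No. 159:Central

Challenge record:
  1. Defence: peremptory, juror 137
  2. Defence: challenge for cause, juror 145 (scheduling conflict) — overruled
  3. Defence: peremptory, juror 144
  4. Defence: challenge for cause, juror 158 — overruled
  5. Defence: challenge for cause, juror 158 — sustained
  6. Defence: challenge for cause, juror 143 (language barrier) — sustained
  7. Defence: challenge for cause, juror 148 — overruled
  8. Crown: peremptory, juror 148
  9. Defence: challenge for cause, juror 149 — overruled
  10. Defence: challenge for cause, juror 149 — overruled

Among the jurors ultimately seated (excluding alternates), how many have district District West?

0

Removed: #137, #143, #144, #148, #158.
Seated jurors 1–9: #138, #139, #140, #141, #142, #145, #146, #147, #149 (alternates #150 not counted).
None of those are in District West → 0.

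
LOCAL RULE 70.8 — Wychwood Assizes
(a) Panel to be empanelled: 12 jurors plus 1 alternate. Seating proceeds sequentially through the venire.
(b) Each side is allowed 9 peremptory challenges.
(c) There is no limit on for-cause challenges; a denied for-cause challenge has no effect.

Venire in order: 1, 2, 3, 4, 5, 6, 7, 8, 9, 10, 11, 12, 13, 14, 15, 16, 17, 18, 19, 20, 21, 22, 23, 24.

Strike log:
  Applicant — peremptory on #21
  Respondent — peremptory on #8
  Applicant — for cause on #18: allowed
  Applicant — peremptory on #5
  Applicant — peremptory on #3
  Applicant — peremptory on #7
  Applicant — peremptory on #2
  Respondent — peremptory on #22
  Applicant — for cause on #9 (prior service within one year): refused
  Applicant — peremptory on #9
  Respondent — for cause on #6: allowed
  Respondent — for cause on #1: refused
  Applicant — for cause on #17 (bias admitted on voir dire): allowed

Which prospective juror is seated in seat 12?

23

Removed: #2, #3, #5, #6, #7, #8, #9, #17, #18, #21, #22. (#1 stays — for-cause denied.)
Seating in order: seats 1–12 → #1, #4, #10, #11, #12, #13, #14, #15, #16, #19, #20, #23; alternates → #24.
So seat 12 is #23.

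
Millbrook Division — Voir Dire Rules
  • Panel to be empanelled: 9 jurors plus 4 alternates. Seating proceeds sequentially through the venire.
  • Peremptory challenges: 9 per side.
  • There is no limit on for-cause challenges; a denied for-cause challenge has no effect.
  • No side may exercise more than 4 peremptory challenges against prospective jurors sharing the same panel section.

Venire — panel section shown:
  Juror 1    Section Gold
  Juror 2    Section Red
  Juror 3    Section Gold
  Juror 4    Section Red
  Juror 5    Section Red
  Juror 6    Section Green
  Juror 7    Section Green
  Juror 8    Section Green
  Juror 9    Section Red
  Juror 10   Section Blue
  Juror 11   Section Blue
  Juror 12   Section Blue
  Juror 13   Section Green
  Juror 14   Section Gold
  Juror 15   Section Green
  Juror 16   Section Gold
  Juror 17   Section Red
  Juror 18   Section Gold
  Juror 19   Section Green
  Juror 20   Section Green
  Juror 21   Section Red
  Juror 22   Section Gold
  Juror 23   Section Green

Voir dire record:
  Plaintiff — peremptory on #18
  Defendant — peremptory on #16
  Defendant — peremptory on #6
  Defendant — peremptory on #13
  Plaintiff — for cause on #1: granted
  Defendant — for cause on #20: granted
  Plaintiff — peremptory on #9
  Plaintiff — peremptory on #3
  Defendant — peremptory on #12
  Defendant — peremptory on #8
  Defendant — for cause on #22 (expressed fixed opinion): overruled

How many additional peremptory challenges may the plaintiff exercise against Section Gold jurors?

Plaintiff peremptories so far: #18, #9, #3 — 3 of 9 used, 6 left overall.
Against Section Gold: #18, #3 — 2 used; per-section cap 4 leaves 2.
Binding limit: min(6, 2) = 2.

2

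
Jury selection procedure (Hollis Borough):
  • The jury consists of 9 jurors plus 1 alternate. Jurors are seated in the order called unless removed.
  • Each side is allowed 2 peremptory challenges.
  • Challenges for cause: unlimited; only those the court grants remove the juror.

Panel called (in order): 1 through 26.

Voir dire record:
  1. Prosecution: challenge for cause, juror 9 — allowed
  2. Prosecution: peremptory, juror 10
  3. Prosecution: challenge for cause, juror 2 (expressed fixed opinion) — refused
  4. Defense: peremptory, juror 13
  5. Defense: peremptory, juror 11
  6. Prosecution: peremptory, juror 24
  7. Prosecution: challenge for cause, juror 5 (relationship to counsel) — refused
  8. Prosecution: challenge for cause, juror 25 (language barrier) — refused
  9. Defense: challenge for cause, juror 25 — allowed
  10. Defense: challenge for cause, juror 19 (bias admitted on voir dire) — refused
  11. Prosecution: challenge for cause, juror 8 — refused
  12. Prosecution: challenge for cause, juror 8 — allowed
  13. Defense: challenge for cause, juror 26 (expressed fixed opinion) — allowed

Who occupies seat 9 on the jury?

14

Removed: #8, #9, #10, #11, #13, #24, #25, #26. (#2, #5, #19 stay — for-cause denied.)
Seating in order: seats 1–9 → #1, #2, #3, #4, #5, #6, #7, #12, #14; alternates → #15.
So seat 9 is #14.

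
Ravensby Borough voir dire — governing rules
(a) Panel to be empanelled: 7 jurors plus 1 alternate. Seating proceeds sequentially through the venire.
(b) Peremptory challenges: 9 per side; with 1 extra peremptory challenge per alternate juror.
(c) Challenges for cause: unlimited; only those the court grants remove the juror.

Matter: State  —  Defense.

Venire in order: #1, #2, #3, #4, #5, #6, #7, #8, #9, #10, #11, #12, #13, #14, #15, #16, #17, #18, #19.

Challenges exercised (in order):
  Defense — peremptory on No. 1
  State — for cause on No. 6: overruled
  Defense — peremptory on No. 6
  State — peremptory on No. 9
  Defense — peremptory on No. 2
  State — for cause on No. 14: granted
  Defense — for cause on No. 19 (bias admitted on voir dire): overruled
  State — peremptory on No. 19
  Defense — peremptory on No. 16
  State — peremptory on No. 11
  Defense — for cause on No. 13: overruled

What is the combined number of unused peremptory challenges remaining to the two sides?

13

State allotment: 9 base + 1 × 1 alternate = 10. Defense allotment: 9 base + 1 × 1 alternate = 10.
State peremptories used: #9, #19, #11 — 3 (for-cause on #6, #14 don't count).
Defense peremptories used: #1, #6, #2, #16 — 4 (for-cause on #19, #13 don't count).
Remaining: (10 − 3) + (10 − 4) = 13.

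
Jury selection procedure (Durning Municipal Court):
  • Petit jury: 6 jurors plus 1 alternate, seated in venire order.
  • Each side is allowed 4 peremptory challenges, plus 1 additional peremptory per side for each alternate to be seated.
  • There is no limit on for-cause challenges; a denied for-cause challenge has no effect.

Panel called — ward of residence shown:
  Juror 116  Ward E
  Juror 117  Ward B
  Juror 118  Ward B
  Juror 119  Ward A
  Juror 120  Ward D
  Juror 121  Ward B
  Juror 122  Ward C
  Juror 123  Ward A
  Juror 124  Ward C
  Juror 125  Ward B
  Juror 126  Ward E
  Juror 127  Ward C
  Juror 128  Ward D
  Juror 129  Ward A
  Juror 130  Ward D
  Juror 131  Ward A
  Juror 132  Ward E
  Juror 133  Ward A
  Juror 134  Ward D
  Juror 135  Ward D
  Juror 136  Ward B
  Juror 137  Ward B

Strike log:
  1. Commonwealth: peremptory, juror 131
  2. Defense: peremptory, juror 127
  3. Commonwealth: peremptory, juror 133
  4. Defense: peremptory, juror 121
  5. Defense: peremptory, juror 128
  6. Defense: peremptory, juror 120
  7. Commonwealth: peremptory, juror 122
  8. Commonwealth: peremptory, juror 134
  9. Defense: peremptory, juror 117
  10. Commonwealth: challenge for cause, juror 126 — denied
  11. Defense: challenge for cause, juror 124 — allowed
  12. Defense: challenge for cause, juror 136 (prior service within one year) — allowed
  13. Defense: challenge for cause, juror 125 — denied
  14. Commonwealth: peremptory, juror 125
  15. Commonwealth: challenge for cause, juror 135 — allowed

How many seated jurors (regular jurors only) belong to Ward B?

Removed: #117, #120, #121, #122, #124, #125, #127, #128, #131, #133, #134, #135, #136.
Seated jurors 1–6: #116, #118, #119, #123, #126, #129 (alternates #130 not counted).
Of those, in Ward B: #118 → 1.

1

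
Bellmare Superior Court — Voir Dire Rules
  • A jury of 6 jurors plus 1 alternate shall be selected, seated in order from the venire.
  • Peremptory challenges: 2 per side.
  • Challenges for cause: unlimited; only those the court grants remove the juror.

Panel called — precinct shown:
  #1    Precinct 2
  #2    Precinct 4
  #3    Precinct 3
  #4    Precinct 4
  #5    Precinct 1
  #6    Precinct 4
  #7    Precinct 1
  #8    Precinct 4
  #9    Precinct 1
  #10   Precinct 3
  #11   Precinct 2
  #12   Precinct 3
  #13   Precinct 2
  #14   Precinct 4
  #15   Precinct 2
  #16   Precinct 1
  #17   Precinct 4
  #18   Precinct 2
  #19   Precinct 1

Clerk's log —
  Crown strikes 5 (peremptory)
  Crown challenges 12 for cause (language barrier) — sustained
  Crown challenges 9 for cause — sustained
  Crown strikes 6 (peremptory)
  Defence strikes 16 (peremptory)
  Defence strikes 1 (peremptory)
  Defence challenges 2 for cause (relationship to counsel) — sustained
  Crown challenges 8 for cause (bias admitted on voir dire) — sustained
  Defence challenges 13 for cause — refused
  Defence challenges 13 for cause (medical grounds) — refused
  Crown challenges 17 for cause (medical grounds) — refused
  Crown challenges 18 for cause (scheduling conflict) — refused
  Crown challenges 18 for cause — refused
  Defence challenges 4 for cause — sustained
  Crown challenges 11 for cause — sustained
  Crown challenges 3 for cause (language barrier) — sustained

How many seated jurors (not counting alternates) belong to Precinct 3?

1

Removed: #1, #2, #3, #4, #5, #6, #8, #9, #11, #12, #16.
Seated jurors 1–6: #7, #10, #13, #14, #15, #17 (alternates #18 not counted).
Of those, in Precinct 3: #10 → 1.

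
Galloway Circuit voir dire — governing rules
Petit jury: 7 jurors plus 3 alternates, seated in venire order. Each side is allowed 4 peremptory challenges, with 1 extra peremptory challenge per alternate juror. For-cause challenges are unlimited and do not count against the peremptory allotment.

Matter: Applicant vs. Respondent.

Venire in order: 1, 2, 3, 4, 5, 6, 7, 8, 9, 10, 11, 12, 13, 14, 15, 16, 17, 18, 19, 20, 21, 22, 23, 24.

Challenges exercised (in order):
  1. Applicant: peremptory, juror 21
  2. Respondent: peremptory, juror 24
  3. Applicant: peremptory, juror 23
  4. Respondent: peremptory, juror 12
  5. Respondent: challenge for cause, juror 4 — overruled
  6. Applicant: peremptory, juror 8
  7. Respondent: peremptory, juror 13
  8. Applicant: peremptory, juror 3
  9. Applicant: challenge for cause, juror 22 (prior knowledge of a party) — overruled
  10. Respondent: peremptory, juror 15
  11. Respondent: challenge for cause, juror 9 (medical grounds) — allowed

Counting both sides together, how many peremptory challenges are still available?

Applicant allotment: 4 base + 1 × 3 alternates = 7. Respondent allotment: 4 base + 1 × 3 alternates = 7.
Applicant peremptories used: #21, #23, #8, #3 — 4 (the for-cause on #22 doesn't count).
Respondent peremptories used: #24, #12, #13, #15 — 4 (for-cause on #4, #9 don't count).
Remaining: (7 − 4) + (7 − 4) = 6.

6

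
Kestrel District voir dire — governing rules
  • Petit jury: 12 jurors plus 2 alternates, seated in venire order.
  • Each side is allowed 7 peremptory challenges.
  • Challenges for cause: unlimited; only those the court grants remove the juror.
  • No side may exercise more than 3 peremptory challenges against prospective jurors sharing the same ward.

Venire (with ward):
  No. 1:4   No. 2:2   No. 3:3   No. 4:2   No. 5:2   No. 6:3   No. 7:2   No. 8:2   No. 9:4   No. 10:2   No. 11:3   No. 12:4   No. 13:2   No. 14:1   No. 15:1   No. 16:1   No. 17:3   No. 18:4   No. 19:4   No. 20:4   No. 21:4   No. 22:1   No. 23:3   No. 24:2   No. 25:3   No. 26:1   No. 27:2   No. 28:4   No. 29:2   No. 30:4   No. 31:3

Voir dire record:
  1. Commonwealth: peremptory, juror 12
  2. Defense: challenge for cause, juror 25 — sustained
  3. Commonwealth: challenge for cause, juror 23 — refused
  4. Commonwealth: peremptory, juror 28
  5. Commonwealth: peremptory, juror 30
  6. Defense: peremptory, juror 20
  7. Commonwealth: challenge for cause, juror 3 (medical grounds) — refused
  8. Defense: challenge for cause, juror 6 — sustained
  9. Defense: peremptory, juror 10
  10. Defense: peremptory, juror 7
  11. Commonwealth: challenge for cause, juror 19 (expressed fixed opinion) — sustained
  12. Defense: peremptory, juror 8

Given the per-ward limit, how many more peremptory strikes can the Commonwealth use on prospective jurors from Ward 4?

0

Commonwealth peremptories so far: #12, #28, #30 — 3 of 7 used, 4 left overall.
Against Ward 4: #12, #28, #30 — 3 used; per-ward cap 3 leaves 0.
Binding limit: min(4, 0) = 0.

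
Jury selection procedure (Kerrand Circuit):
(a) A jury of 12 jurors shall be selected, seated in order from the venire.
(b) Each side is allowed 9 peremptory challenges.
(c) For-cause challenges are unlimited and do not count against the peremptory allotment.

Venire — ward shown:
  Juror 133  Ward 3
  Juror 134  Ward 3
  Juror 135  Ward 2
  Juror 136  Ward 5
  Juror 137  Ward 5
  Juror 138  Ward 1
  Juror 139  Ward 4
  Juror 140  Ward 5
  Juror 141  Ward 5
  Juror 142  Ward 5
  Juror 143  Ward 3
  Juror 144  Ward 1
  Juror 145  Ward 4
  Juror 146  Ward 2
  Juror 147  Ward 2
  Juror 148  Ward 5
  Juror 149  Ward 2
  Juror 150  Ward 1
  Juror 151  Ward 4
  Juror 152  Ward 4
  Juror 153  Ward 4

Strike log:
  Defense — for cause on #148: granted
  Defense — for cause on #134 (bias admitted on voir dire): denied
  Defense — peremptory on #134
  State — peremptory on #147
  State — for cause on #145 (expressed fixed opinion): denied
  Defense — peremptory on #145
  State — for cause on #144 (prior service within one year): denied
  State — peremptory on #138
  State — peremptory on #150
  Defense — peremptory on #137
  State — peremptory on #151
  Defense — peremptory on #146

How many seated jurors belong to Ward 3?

Removed: #134, #137, #138, #145, #146, #147, #148, #150, #151.
Seated jurors 1–12: #133, #135, #136, #139, #140, #141, #142, #143, #144, #149, #152, #153.
Of those, in Ward 3: #133, #143 → 2.

2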